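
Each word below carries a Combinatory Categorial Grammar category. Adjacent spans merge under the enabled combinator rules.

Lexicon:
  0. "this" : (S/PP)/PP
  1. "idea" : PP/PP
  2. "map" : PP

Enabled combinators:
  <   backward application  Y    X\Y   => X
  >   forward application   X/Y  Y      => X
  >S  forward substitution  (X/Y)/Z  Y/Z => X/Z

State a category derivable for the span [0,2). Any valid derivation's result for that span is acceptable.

[0,3] S   >
  [0,2] S/PP   >S
    [0,1] "this" : (S/PP)/PP
    [1,2] "idea" : PP/PP
  [2,3] "map" : PP

S/PP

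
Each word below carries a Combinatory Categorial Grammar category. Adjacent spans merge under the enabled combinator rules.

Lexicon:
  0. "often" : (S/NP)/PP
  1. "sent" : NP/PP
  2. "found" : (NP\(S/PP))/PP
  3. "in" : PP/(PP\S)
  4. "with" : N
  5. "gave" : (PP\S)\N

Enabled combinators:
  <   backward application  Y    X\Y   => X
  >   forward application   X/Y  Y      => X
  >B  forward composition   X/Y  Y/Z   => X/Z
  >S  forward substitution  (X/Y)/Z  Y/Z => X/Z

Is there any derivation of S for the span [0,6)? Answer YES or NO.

(S/NP)/PP NP/PP (NP\(S/PP))/PP PP/(PP\S) N (PP\S)\N
CKY chart[0,6] = {NP}; S ∉ chart

NO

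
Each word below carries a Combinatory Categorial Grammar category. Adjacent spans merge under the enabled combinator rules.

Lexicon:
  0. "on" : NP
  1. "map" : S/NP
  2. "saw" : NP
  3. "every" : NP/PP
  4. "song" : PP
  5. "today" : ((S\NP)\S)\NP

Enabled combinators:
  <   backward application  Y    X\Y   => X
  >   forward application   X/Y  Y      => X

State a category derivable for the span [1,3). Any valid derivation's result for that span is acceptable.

S

[0,6] S   <
  [0,1] "on" : NP
  [1,6] S\NP   <
    [1,3] S   >
      [1,2] "map" : S/NP
      [2,3] "saw" : NP
    [3,6] (S\NP)\S   <
      [3,5] NP   >
        [3,4] "every" : NP/PP
        [4,5] "song" : PP
      [5,6] "today" : ((S\NP)\S)\NP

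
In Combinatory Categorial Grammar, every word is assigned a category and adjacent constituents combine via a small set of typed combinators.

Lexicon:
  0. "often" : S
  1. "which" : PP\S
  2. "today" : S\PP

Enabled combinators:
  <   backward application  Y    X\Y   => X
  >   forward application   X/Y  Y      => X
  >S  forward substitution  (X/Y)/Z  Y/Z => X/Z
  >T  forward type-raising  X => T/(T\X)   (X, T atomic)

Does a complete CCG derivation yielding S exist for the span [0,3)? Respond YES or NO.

YES

[0,3] S   <
  [0,2] PP   <
    [0,1] "often" : S
    [1,2] "which" : PP\S
  [2,3] "today" : S\PP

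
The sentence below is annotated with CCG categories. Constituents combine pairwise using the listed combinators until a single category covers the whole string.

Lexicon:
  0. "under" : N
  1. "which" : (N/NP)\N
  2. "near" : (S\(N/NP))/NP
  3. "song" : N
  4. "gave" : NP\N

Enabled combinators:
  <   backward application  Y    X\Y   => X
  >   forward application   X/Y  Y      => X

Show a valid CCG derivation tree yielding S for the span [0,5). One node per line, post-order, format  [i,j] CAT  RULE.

[0,5] S   <
  [0,2] N/NP   <
    [0,1] "under" : N
    [1,2] "which" : (N/NP)\N
  [2,5] S\(N/NP)   >
    [2,3] "near" : (S\(N/NP))/NP
    [3,5] NP   <
      [3,4] "song" : N
      [4,5] "gave" : NP\N

[0,1] N  lex  "under"
[1,2] (N/NP)\N  lex  "which"
[0,2] N/NP  <  k=1
[2,3] (S\(N/NP))/NP  lex  "near"
[3,4] N  lex  "song"
[4,5] NP\N  lex  "gave"
[3,5] NP  <  k=4
[2,5] S\(N/NP)  >  k=3
[0,5] S  <  k=2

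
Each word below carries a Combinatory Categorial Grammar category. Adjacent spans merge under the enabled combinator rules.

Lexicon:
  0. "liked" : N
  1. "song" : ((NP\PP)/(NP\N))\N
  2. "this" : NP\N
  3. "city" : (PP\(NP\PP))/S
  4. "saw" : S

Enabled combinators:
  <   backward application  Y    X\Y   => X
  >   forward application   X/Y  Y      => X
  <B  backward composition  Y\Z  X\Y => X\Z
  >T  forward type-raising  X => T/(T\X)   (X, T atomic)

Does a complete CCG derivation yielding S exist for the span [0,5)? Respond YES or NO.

NO

N ((NP\PP)/(NP\N))\N NP\N (PP\(NP\PP))/S S
CKY chart[0,5] = {N/(N\PP), NP/(NP\PP), PP, PP/(PP\PP), S/(S\PP)}; S ∉ chart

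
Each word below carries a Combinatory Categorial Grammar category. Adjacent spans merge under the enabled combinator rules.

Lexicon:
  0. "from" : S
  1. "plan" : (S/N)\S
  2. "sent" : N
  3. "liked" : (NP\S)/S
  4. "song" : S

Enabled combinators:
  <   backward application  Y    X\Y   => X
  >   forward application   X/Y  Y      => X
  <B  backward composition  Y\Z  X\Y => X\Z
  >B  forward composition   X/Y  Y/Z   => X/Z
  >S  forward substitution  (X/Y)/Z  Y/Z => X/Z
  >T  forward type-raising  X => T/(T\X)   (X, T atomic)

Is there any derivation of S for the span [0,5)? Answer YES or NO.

S (S/N)\S N (NP\S)/S S
CKY chart[0,5] = {N/(N\NP), NP, NP/(NP\NP), NP/(S\S), PP/(PP\NP), S/(S\NP)}; S ∉ chart

NO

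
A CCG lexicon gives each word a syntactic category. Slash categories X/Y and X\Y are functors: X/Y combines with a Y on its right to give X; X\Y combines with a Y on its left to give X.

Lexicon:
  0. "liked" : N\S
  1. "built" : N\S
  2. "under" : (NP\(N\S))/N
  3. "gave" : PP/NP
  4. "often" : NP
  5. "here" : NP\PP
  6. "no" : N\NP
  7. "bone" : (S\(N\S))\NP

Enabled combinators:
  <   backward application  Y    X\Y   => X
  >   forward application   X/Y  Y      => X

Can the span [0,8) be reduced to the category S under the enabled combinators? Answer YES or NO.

YES

[0,8] S   <
  [0,1] "liked" : N\S
  [1,8] S\(N\S)   <
    [1,7] NP   <
      [1,2] "built" : N\S
      [2,7] NP\(N\S)   >
        [2,3] "under" : (NP\(N\S))/N
        [3,7] N   <
          [3,6] NP   <
            [3,5] PP   >
              [3,4] "gave" : PP/NP
              [4,5] "often" : NP
            [5,6] "here" : NP\PP
          [6,7] "no" : N\NP
    [7,8] "bone" : (S\(N\S))\NP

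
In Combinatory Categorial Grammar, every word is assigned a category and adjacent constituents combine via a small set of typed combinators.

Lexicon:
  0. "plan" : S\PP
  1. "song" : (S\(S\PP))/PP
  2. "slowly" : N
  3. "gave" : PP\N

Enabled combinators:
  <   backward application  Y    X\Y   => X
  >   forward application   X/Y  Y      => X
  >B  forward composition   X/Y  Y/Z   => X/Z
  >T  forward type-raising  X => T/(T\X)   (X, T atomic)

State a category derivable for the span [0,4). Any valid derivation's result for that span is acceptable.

[0,4] S   <
  [0,1] "plan" : S\PP
  [1,4] S\(S\PP)   >
    [1,2] "song" : (S\(S\PP))/PP
    [2,4] PP   <
      [2,3] "slowly" : N
      [3,4] "gave" : PP\N

S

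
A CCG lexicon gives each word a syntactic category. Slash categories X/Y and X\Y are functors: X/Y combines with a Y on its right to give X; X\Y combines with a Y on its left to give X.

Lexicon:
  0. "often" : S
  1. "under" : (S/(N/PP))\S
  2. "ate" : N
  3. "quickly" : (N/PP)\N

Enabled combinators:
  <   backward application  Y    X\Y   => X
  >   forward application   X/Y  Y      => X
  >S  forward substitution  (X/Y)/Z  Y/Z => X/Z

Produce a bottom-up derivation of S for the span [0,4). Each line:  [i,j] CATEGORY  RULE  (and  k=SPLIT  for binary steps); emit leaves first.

[0,4] S   >
  [0,2] S/(N/PP)   <
    [0,1] "often" : S
    [1,2] "under" : (S/(N/PP))\S
  [2,4] N/PP   <
    [2,3] "ate" : N
    [3,4] "quickly" : (N/PP)\N

[0,1] S  lex  "often"
[1,2] (S/(N/PP))\S  lex  "under"
[0,2] S/(N/PP)  <  k=1
[2,3] N  lex  "ate"
[3,4] (N/PP)\N  lex  "quickly"
[2,4] N/PP  <  k=3
[0,4] S  >  k=2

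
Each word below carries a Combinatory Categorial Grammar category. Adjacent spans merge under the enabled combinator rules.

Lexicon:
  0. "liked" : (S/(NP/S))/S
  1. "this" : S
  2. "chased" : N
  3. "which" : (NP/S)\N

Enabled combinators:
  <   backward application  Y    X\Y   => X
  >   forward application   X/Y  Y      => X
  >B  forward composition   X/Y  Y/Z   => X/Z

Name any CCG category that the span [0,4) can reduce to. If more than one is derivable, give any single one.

[0,4] S   >
  [0,2] S/(NP/S)   >
    [0,1] "liked" : (S/(NP/S))/S
    [1,2] "this" : S
  [2,4] NP/S   <
    [2,3] "chased" : N
    [3,4] "which" : (NP/S)\N

S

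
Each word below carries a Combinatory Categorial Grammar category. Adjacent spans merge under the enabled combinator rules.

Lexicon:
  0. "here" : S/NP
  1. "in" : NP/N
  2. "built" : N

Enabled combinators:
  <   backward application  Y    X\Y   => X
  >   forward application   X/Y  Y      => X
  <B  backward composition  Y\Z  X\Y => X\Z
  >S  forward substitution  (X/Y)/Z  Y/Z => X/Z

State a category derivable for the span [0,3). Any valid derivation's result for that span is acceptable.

S

[0,3] S   >
  [0,1] "here" : S/NP
  [1,3] NP   >
    [1,2] "in" : NP/N
    [2,3] "built" : N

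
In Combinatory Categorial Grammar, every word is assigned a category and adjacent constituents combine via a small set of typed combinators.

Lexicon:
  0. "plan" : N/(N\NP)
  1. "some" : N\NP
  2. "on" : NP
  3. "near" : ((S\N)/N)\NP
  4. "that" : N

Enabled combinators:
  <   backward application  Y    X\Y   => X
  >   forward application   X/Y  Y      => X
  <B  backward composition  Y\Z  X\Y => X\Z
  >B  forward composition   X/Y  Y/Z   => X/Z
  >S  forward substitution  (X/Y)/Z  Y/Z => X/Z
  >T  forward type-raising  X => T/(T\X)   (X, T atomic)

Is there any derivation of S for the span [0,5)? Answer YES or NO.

[0,5] S   <
  [0,2] N   >
    [0,1] "plan" : N/(N\NP)
    [1,2] "some" : N\NP
  [2,5] S\N   >
    [2,4] (S\N)/N   <
      [2,3] "on" : NP
      [3,4] "near" : ((S\N)/N)\NP
    [4,5] "that" : N

YES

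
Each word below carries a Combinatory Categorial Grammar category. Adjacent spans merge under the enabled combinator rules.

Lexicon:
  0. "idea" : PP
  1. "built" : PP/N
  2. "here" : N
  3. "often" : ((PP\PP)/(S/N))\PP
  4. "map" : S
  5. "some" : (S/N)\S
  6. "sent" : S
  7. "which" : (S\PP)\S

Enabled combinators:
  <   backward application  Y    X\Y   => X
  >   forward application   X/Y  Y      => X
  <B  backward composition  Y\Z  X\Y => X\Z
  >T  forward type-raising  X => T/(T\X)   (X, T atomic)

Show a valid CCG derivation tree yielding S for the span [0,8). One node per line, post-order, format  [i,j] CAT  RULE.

[0,1] PP  lex  "idea"
[0,1] S/(S\PP)  >T
[1,2] PP/N  lex  "built"
[2,3] N  lex  "here"
[1,3] PP  >  k=2
[3,4] ((PP\PP)/(S/N))\PP  lex  "often"
[1,4] (PP\PP)/(S/N)  <  k=3
[4,5] S  lex  "map"
[5,6] (S/N)\S  lex  "some"
[4,6] S/N  <  k=5
[1,6] PP\PP  >  k=4
[6,7] S  lex  "sent"
[7,8] (S\PP)\S  lex  "which"
[6,8] S\PP  <  k=7
[1,8] S\PP  <B  k=6
[0,8] S  >  k=1

[0,8] S   >
  [0,1] S/(S\PP)   >T
    [0,1] "idea" : PP
  [1,8] S\PP   <B
    [1,6] PP\PP   >
      [1,4] (PP\PP)/(S/N)   <
        [1,3] PP   >
          [1,2] "built" : PP/N
          [2,3] "here" : N
        [3,4] "often" : ((PP\PP)/(S/N))\PP
      [4,6] S/N   <
        [4,5] "map" : S
        [5,6] "some" : (S/N)\S
    [6,8] S\PP   <
      [6,7] "sent" : S
      [7,8] "which" : (S\PP)\S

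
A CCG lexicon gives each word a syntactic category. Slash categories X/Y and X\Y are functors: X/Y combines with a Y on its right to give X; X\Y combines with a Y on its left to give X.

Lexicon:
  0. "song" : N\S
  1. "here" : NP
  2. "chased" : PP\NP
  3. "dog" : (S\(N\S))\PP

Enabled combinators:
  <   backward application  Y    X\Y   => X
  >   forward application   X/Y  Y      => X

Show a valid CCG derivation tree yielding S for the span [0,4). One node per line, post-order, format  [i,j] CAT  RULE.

[0,1] N\S  lex  "song"
[1,2] NP  lex  "here"
[2,3] PP\NP  lex  "chased"
[1,3] PP  <  k=2
[3,4] (S\(N\S))\PP  lex  "dog"
[1,4] S\(N\S)  <  k=3
[0,4] S  <  k=1

[0,4] S   <
  [0,1] "song" : N\S
  [1,4] S\(N\S)   <
    [1,3] PP   <
      [1,2] "here" : NP
      [2,3] "chased" : PP\NP
    [3,4] "dog" : (S\(N\S))\PP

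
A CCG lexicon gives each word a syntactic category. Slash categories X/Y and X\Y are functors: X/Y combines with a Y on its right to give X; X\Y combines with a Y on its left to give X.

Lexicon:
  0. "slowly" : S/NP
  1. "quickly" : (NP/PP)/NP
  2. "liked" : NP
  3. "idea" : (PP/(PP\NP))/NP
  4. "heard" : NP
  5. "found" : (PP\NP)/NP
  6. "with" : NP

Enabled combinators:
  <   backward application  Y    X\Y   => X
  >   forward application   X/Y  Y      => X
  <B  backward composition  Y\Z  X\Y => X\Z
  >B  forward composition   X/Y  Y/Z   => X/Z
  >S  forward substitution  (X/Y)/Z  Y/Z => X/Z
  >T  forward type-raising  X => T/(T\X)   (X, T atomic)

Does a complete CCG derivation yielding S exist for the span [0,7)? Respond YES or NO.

[0,7] S   >
  [0,1] "slowly" : S/NP
  [1,7] NP   >
    [1,3] NP/PP   >
      [1,2] "quickly" : (NP/PP)/NP
      [2,3] "liked" : NP
    [3,7] PP   >
      [3,5] PP/(PP\NP)   >
        [3,4] "idea" : (PP/(PP\NP))/NP
        [4,5] "heard" : NP
      [5,7] PP\NP   >
        [5,6] "found" : (PP\NP)/NP
        [6,7] "with" : NP

YES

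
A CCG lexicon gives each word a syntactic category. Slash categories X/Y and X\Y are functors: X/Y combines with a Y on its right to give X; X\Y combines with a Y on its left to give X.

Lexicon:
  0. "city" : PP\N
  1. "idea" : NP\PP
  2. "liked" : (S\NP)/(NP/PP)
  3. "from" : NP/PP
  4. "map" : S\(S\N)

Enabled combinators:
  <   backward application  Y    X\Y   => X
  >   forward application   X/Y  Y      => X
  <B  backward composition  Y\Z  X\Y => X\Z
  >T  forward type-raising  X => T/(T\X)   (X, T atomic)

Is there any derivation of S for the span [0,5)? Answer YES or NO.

[0,5] S   <
  [0,4] S\N   <B
    [0,2] NP\N   <B
      [0,1] "city" : PP\N
      [1,2] "idea" : NP\PP
    [2,4] S\NP   >
      [2,3] "liked" : (S\NP)/(NP/PP)
      [3,4] "from" : NP/PP
  [4,5] "map" : S\(S\N)

YES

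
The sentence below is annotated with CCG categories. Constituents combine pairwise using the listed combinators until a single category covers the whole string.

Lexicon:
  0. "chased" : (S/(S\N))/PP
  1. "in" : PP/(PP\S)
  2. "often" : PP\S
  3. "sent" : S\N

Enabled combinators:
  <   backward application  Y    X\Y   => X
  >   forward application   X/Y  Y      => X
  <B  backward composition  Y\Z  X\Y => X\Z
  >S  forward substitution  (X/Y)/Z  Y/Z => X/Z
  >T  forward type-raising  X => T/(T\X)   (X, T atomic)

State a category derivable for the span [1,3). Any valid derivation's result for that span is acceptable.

[0,4] S   >
  [0,3] S/(S\N)   >
    [0,1] "chased" : (S/(S\N))/PP
    [1,3] PP   >
      [1,2] "in" : PP/(PP\S)
      [2,3] "often" : PP\S
  [3,4] "sent" : S\N

PP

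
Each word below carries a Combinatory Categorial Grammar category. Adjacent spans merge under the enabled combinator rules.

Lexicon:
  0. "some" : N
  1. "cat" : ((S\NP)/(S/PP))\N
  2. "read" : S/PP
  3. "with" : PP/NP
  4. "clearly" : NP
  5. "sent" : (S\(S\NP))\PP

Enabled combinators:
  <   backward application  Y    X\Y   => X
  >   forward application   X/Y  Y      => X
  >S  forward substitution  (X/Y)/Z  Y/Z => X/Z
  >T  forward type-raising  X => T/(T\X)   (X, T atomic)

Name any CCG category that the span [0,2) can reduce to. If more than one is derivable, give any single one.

[0,6] S   <
  [0,3] S\NP   >
    [0,2] (S\NP)/(S/PP)   <
      [0,1] "some" : N
      [1,2] "cat" : ((S\NP)/(S/PP))\N
    [2,3] "read" : S/PP
  [3,6] S\(S\NP)   <
    [3,5] PP   >
      [3,4] "with" : PP/NP
      [4,5] "clearly" : NP
    [5,6] "sent" : (S\(S\NP))\PP

(S\NP)/(S/PP)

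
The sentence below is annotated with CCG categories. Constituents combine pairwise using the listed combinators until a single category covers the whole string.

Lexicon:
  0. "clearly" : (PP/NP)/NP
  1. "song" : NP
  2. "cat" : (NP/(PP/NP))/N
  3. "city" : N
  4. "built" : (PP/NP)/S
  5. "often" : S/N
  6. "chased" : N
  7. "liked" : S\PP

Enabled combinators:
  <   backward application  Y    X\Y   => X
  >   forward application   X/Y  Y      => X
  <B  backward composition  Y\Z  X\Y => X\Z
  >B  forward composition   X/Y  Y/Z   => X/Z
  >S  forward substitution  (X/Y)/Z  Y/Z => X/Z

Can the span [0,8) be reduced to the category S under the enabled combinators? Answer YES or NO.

YES

[0,8] S   <
  [0,7] PP   >
    [0,2] PP/NP   >
      [0,1] "clearly" : (PP/NP)/NP
      [1,2] "song" : NP
    [2,7] NP   >
      [2,4] NP/(PP/NP)   >
        [2,3] "cat" : (NP/(PP/NP))/N
        [3,4] "city" : N
      [4,7] PP/NP   >
        [4,5] "built" : (PP/NP)/S
        [5,7] S   >
          [5,6] "often" : S/N
          [6,7] "chased" : N
  [7,8] "liked" : S\PP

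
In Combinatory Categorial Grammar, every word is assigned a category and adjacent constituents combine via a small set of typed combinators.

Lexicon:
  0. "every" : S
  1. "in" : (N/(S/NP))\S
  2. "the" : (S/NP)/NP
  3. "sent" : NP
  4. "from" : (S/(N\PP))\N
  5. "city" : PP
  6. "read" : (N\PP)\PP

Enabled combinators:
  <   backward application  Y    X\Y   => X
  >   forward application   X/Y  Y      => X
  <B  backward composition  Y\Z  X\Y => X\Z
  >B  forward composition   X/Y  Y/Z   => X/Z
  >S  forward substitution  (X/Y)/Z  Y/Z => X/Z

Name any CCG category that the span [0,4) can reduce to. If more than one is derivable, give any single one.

N

[0,7] S   >
  [0,5] S/(N\PP)   <
    [0,4] N   >
      [0,2] N/(S/NP)   <
        [0,1] "every" : S
        [1,2] "in" : (N/(S/NP))\S
      [2,4] S/NP   >
        [2,3] "the" : (S/NP)/NP
        [3,4] "sent" : NP
    [4,5] "from" : (S/(N\PP))\N
  [5,7] N\PP   <
    [5,6] "city" : PP
    [6,7] "read" : (N\PP)\PP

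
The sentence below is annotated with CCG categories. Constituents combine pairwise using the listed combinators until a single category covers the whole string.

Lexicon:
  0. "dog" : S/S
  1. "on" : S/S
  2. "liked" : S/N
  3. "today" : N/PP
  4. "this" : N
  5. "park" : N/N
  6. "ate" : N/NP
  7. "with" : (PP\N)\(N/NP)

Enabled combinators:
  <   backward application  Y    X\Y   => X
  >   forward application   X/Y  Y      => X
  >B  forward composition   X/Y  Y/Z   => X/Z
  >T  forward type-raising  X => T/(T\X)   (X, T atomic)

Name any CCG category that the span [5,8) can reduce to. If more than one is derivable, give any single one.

[0,8] S   >
  [0,3] S/N   >B
    [0,2] S/S   >B
      [0,1] "dog" : S/S
      [1,2] "on" : S/S
    [2,3] "liked" : S/N
  [3,8] N   >
    [3,4] "today" : N/PP
    [4,8] PP   >
      [4,5] PP/(PP\N)   >T
        [4,5] "this" : N
      [5,8] PP\N   <
        [5,7] N/NP   >B
          [5,6] "park" : N/N
          [6,7] "ate" : N/NP
        [7,8] "with" : (PP\N)\(N/NP)

PP\N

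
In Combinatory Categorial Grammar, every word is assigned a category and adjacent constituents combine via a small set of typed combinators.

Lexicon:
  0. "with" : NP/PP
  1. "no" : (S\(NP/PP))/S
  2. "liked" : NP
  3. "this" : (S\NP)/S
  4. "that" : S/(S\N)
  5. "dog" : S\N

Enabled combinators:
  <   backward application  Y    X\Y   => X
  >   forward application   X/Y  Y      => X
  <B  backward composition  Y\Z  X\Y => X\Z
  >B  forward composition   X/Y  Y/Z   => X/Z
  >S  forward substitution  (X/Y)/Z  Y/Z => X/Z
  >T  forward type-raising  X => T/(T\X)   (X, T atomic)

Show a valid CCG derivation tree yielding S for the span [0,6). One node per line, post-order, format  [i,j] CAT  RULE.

[0,6] S   <
  [0,1] "with" : NP/PP
  [1,6] S\(NP/PP)   >
    [1,2] "no" : (S\(NP/PP))/S
    [2,6] S   <
      [2,3] "liked" : NP
      [3,6] S\NP   >
        [3,4] "this" : (S\NP)/S
        [4,6] S   >
          [4,5] "that" : S/(S\N)
          [5,6] "dog" : S\N

[0,1] NP/PP  lex  "with"
[1,2] (S\(NP/PP))/S  lex  "no"
[2,3] NP  lex  "liked"
[3,4] (S\NP)/S  lex  "this"
[4,5] S/(S\N)  lex  "that"
[5,6] S\N  lex  "dog"
[4,6] S  >  k=5
[3,6] S\NP  >  k=4
[2,6] S  <  k=3
[1,6] S\(NP/PP)  >  k=2
[0,6] S  <  k=1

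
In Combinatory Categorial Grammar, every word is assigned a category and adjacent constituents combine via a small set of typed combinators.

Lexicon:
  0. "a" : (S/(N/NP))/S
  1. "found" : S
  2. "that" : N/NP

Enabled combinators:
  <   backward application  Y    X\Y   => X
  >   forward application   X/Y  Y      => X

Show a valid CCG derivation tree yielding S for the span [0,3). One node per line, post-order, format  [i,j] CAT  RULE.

[0,1] (S/(N/NP))/S  lex  "a"
[1,2] S  lex  "found"
[0,2] S/(N/NP)  >  k=1
[2,3] N/NP  lex  "that"
[0,3] S  >  k=2

[0,3] S   >
  [0,2] S/(N/NP)   >
    [0,1] "a" : (S/(N/NP))/S
    [1,2] "found" : S
  [2,3] "that" : N/NP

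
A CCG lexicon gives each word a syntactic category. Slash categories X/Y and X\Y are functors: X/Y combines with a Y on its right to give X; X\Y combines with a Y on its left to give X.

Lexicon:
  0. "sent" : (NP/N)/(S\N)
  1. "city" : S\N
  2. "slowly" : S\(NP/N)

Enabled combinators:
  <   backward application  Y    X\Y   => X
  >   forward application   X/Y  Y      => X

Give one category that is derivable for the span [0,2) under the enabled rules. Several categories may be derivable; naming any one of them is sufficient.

NP/N

[0,3] S   <
  [0,2] NP/N   >
    [0,1] "sent" : (NP/N)/(S\N)
    [1,2] "city" : S\N
  [2,3] "slowly" : S\(NP/N)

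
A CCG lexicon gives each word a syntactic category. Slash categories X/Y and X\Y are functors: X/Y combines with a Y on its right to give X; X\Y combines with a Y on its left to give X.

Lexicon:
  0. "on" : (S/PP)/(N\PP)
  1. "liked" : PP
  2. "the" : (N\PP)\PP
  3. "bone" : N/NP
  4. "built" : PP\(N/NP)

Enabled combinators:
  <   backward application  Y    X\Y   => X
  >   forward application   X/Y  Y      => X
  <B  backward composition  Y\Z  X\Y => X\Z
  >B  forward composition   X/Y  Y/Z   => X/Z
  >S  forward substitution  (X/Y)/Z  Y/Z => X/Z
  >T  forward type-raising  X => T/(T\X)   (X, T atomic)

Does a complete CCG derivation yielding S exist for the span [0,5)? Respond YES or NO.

[0,5] S   >
  [0,3] S/PP   >
    [0,1] "on" : (S/PP)/(N\PP)
    [1,3] N\PP   <
      [1,2] "liked" : PP
      [2,3] "the" : (N\PP)\PP
  [3,5] PP   <
    [3,4] "bone" : N/NP
    [4,5] "built" : PP\(N/NP)

YES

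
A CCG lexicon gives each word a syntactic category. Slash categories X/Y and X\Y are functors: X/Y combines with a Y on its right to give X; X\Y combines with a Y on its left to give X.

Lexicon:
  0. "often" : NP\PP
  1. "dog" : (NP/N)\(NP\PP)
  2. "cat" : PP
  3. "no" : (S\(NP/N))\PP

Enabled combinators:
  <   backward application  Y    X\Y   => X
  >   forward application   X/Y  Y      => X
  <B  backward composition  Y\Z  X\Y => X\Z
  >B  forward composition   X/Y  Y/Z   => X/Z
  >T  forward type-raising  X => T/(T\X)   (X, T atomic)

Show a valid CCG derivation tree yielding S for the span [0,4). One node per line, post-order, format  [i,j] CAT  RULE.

[0,4] S   <
  [0,2] NP/N   <
    [0,1] "often" : NP\PP
    [1,2] "dog" : (NP/N)\(NP\PP)
  [2,4] S\(NP/N)   <
    [2,3] "cat" : PP
    [3,4] "no" : (S\(NP/N))\PP

[0,1] NP\PP  lex  "often"
[1,2] (NP/N)\(NP\PP)  lex  "dog"
[0,2] NP/N  <  k=1
[2,3] PP  lex  "cat"
[3,4] (S\(NP/N))\PP  lex  "no"
[2,4] S\(NP/N)  <  k=3
[0,4] S  <  k=2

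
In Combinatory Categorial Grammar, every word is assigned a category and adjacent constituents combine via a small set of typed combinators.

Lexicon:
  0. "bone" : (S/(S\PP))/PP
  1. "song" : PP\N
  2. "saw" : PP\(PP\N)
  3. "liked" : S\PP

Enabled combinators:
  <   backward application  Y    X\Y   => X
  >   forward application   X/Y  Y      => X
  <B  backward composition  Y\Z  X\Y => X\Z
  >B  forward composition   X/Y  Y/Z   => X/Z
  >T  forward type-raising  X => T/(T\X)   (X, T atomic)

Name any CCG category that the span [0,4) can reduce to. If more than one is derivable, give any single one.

[0,4] S   >
  [0,3] S/(S\PP)   >
    [0,1] "bone" : (S/(S\PP))/PP
    [1,3] PP   <
      [1,2] "song" : PP\N
      [2,3] "saw" : PP\(PP\N)
  [3,4] "liked" : S\PP

S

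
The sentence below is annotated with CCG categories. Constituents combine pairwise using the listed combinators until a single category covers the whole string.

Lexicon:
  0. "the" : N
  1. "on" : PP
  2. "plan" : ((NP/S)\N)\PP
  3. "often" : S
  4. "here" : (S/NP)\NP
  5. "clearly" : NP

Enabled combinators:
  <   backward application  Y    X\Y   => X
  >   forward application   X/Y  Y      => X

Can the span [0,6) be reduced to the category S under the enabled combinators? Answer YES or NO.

YES

[0,6] S   >
  [0,5] S/NP   <
    [0,4] NP   >
      [0,3] NP/S   <
        [0,1] "the" : N
        [1,3] (NP/S)\N   <
          [1,2] "on" : PP
          [2,3] "plan" : ((NP/S)\N)\PP
      [3,4] "often" : S
    [4,5] "here" : (S/NP)\NP
  [5,6] "clearly" : NP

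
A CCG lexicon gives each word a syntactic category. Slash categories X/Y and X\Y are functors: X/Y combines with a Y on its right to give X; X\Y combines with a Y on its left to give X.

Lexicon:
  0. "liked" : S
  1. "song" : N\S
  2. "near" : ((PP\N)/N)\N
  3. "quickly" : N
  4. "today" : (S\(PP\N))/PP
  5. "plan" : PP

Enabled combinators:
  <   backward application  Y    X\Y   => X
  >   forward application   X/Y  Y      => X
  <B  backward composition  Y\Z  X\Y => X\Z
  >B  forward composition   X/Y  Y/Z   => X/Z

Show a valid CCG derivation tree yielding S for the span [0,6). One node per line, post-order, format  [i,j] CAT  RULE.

[0,1] S  lex  "liked"
[1,2] N\S  lex  "song"
[0,2] N  <  k=1
[2,3] ((PP\N)/N)\N  lex  "near"
[0,3] (PP\N)/N  <  k=2
[3,4] N  lex  "quickly"
[0,4] PP\N  >  k=3
[4,5] (S\(PP\N))/PP  lex  "today"
[5,6] PP  lex  "plan"
[4,6] S\(PP\N)  >  k=5
[0,6] S  <  k=4

[0,6] S   <
  [0,4] PP\N   >
    [0,3] (PP\N)/N   <
      [0,2] N   <
        [0,1] "liked" : S
        [1,2] "song" : N\S
      [2,3] "near" : ((PP\N)/N)\N
    [3,4] "quickly" : N
  [4,6] S\(PP\N)   >
    [4,5] "today" : (S\(PP\N))/PP
    [5,6] "plan" : PP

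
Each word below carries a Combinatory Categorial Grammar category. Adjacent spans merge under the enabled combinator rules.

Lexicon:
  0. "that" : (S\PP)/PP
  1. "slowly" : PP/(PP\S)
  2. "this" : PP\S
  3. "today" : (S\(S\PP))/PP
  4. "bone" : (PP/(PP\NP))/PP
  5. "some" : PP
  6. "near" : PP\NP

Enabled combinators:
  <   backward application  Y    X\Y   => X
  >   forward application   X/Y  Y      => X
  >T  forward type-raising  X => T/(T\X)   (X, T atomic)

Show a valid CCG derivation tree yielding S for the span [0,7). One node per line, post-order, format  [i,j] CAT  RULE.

[0,1] (S\PP)/PP  lex  "that"
[1,2] PP/(PP\S)  lex  "slowly"
[2,3] PP\S  lex  "this"
[1,3] PP  >  k=2
[0,3] S\PP  >  k=1
[3,4] (S\(S\PP))/PP  lex  "today"
[4,5] (PP/(PP\NP))/PP  lex  "bone"
[5,6] PP  lex  "some"
[4,6] PP/(PP\NP)  >  k=5
[6,7] PP\NP  lex  "near"
[4,7] PP  >  k=6
[3,7] S\(S\PP)  >  k=4
[0,7] S  <  k=3

[0,7] S   <
  [0,3] S\PP   >
    [0,1] "that" : (S\PP)/PP
    [1,3] PP   >
      [1,2] "slowly" : PP/(PP\S)
      [2,3] "this" : PP\S
  [3,7] S\(S\PP)   >
    [3,4] "today" : (S\(S\PP))/PP
    [4,7] PP   >
      [4,6] PP/(PP\NP)   >
        [4,5] "bone" : (PP/(PP\NP))/PP
        [5,6] "some" : PP
      [6,7] "near" : PP\NP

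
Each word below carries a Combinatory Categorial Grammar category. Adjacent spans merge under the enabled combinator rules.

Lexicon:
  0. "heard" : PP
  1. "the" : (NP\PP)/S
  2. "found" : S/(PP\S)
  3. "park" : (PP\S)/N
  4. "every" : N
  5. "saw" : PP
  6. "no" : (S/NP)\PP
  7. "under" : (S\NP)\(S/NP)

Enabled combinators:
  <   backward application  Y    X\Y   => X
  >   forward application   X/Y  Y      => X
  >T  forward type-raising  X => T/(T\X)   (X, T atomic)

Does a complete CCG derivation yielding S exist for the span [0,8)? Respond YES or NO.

[0,8] S   <
  [0,5] NP   <
    [0,1] "heard" : PP
    [1,5] NP\PP   >
      [1,2] "the" : (NP\PP)/S
      [2,5] S   >
        [2,3] "found" : S/(PP\S)
        [3,5] PP\S   >
          [3,4] "park" : (PP\S)/N
          [4,5] "every" : N
  [5,8] S\NP   <
    [5,7] S/NP   <
      [5,6] "saw" : PP
      [6,7] "no" : (S/NP)\PP
    [7,8] "under" : (S\NP)\(S/NP)

YES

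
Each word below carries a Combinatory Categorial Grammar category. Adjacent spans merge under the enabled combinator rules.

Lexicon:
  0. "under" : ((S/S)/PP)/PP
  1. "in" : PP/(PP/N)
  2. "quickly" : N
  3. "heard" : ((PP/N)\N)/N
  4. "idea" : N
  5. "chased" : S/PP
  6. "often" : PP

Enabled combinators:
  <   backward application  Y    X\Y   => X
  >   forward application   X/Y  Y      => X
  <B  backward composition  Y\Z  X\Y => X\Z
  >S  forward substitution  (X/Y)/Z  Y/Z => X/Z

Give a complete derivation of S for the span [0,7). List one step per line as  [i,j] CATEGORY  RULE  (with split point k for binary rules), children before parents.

[0,7] S   >
  [0,6] S/PP   >S
    [0,5] (S/S)/PP   >
      [0,1] "under" : ((S/S)/PP)/PP
      [1,5] PP   >
        [1,2] "in" : PP/(PP/N)
        [2,5] PP/N   <
          [2,3] "quickly" : N
          [3,5] (PP/N)\N   >
            [3,4] "heard" : ((PP/N)\N)/N
            [4,5] "idea" : N
    [5,6] "chased" : S/PP
  [6,7] "often" : PP

[0,1] ((S/S)/PP)/PP  lex  "under"
[1,2] PP/(PP/N)  lex  "in"
[2,3] N  lex  "quickly"
[3,4] ((PP/N)\N)/N  lex  "heard"
[4,5] N  lex  "idea"
[3,5] (PP/N)\N  >  k=4
[2,5] PP/N  <  k=3
[1,5] PP  >  k=2
[0,5] (S/S)/PP  >  k=1
[5,6] S/PP  lex  "chased"
[0,6] S/PP  >S  k=5
[6,7] PP  lex  "often"
[0,7] S  >  k=6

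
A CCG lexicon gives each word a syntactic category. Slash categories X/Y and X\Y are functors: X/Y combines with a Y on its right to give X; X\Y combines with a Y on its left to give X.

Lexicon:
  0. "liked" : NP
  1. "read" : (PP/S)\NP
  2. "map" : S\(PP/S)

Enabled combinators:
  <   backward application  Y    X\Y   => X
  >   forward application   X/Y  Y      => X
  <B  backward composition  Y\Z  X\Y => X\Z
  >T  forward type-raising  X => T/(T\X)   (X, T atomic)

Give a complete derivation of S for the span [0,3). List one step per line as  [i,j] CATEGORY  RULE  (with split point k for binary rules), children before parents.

[0,3] S   <
  [0,2] PP/S   <
    [0,1] "liked" : NP
    [1,2] "read" : (PP/S)\NP
  [2,3] "map" : S\(PP/S)

[0,1] NP  lex  "liked"
[1,2] (PP/S)\NP  lex  "read"
[0,2] PP/S  <  k=1
[2,3] S\(PP/S)  lex  "map"
[0,3] S  <  k=2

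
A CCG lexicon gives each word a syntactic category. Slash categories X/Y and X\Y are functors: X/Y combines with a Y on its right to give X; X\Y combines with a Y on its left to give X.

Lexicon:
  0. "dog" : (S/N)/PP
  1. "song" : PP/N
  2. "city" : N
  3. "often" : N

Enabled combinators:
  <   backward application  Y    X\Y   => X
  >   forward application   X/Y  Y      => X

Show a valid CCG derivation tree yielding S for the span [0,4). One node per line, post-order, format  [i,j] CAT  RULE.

[0,1] (S/N)/PP  lex  "dog"
[1,2] PP/N  lex  "song"
[2,3] N  lex  "city"
[1,3] PP  >  k=2
[0,3] S/N  >  k=1
[3,4] N  lex  "often"
[0,4] S  >  k=3

[0,4] S   >
  [0,3] S/N   >
    [0,1] "dog" : (S/N)/PP
    [1,3] PP   >
      [1,2] "song" : PP/N
      [2,3] "city" : N
  [3,4] "often" : N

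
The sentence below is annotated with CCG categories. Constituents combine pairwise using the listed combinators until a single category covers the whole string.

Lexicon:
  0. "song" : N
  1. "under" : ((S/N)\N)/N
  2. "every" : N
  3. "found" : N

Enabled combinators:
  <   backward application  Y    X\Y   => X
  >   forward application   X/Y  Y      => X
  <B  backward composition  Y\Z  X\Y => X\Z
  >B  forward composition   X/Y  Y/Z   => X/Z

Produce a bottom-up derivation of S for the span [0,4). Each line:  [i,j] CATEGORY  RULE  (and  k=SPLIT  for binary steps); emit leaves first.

[0,1] N  lex  "song"
[1,2] ((S/N)\N)/N  lex  "under"
[2,3] N  lex  "every"
[1,3] (S/N)\N  >  k=2
[0,3] S/N  <  k=1
[3,4] N  lex  "found"
[0,4] S  >  k=3

[0,4] S   >
  [0,3] S/N   <
    [0,1] "song" : N
    [1,3] (S/N)\N   >
      [1,2] "under" : ((S/N)\N)/N
      [2,3] "every" : N
  [3,4] "found" : N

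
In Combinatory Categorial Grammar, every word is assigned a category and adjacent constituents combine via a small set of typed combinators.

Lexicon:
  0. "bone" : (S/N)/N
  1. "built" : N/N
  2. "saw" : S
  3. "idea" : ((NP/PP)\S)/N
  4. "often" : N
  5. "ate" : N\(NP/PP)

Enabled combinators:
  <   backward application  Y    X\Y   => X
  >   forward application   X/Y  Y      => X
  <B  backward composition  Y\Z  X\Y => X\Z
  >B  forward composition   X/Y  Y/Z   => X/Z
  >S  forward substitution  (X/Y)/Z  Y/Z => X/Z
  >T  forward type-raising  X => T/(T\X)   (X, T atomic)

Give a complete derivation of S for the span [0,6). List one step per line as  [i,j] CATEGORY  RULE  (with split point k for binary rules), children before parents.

[0,1] (S/N)/N  lex  "bone"
[1,2] N/N  lex  "built"
[0,2] S/N  >S  k=1
[2,3] S  lex  "saw"
[2,3] N/(N\S)  >T
[3,4] ((NP/PP)\S)/N  lex  "idea"
[4,5] N  lex  "often"
[3,5] (NP/PP)\S  >  k=4
[5,6] N\(NP/PP)  lex  "ate"
[3,6] N\S  <B  k=5
[2,6] N  >  k=3
[0,6] S  >  k=2

[0,6] S   >
  [0,2] S/N   >S
    [0,1] "bone" : (S/N)/N
    [1,2] "built" : N/N
  [2,6] N   >
    [2,3] N/(N\S)   >T
      [2,3] "saw" : S
    [3,6] N\S   <B
      [3,5] (NP/PP)\S   >
        [3,4] "idea" : ((NP/PP)\S)/N
        [4,5] "often" : N
      [5,6] "ate" : N\(NP/PP)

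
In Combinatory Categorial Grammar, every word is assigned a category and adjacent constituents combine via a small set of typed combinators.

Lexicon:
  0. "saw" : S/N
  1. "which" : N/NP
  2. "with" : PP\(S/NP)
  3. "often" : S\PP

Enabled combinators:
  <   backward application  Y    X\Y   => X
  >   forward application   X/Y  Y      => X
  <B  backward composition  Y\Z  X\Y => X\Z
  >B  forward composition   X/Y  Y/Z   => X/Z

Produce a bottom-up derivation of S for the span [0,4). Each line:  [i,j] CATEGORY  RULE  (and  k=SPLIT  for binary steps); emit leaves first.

[0,4] S   <
  [0,3] PP   <
    [0,2] S/NP   >B
      [0,1] "saw" : S/N
      [1,2] "which" : N/NP
    [2,3] "with" : PP\(S/NP)
  [3,4] "often" : S\PP

[0,1] S/N  lex  "saw"
[1,2] N/NP  lex  "which"
[0,2] S/NP  >B  k=1
[2,3] PP\(S/NP)  lex  "with"
[0,3] PP  <  k=2
[3,4] S\PP  lex  "often"
[0,4] S  <  k=3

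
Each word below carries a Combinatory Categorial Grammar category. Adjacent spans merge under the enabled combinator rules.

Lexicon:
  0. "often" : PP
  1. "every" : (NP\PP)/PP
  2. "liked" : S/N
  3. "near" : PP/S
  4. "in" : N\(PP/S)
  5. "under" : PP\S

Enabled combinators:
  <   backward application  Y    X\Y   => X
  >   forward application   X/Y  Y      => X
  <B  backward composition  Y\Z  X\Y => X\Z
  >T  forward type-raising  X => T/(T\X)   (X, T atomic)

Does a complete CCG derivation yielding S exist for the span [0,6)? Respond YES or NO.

NO

PP (NP\PP)/PP S/N PP/S N\(PP/S) PP\S
CKY chart[0,6] = {N/(N\NP), NP, NP/(NP\NP), PP/(PP\NP), S/(S\NP)}; S ∉ chart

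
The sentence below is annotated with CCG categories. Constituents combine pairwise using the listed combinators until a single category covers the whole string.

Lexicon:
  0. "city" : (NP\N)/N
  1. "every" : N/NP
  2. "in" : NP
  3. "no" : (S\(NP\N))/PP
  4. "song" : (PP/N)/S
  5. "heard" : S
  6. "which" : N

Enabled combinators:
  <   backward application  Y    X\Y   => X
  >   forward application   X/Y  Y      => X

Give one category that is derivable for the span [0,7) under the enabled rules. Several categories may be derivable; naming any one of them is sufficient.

[0,7] S   <
  [0,3] NP\N   >
    [0,1] "city" : (NP\N)/N
    [1,3] N   >
      [1,2] "every" : N/NP
      [2,3] "in" : NP
  [3,7] S\(NP\N)   >
    [3,4] "no" : (S\(NP\N))/PP
    [4,7] PP   >
      [4,6] PP/N   >
        [4,5] "song" : (PP/N)/S
        [5,6] "heard" : S
      [6,7] "which" : N

S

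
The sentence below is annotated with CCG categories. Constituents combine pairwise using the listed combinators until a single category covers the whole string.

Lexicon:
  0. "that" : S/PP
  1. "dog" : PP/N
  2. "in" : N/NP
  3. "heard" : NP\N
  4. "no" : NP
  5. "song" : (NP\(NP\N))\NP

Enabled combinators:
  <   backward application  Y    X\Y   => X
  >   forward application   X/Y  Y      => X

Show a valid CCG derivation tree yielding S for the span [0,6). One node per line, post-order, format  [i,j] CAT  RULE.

[0,6] S   >
  [0,1] "that" : S/PP
  [1,6] PP   >
    [1,2] "dog" : PP/N
    [2,6] N   >
      [2,3] "in" : N/NP
      [3,6] NP   <
        [3,4] "heard" : NP\N
        [4,6] NP\(NP\N)   <
          [4,5] "no" : NP
          [5,6] "song" : (NP\(NP\N))\NP

[0,1] S/PP  lex  "that"
[1,2] PP/N  lex  "dog"
[2,3] N/NP  lex  "in"
[3,4] NP\N  lex  "heard"
[4,5] NP  lex  "no"
[5,6] (NP\(NP\N))\NP  lex  "song"
[4,6] NP\(NP\N)  <  k=5
[3,6] NP  <  k=4
[2,6] N  >  k=3
[1,6] PP  >  k=2
[0,6] S  >  k=1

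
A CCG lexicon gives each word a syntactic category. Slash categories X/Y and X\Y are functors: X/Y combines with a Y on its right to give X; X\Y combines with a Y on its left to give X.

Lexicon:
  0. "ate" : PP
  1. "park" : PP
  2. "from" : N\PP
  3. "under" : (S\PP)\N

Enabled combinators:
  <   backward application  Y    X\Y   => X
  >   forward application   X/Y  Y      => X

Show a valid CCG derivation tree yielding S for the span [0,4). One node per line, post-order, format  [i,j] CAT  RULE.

[0,4] S   <
  [0,1] "ate" : PP
  [1,4] S\PP   <
    [1,3] N   <
      [1,2] "park" : PP
      [2,3] "from" : N\PP
    [3,4] "under" : (S\PP)\N

[0,1] PP  lex  "ate"
[1,2] PP  lex  "park"
[2,3] N\PP  lex  "from"
[1,3] N  <  k=2
[3,4] (S\PP)\N  lex  "under"
[1,4] S\PP  <  k=3
[0,4] S  <  k=1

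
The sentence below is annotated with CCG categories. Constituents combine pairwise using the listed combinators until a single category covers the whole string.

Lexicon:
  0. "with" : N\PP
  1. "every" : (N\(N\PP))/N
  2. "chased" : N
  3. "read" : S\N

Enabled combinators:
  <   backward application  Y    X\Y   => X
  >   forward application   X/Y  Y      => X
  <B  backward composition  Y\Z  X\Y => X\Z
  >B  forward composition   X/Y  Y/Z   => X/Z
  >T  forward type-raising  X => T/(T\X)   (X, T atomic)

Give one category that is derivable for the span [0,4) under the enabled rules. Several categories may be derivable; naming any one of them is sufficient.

S

[0,4] S   <
  [0,3] N   <
    [0,1] "with" : N\PP
    [1,3] N\(N\PP)   >
      [1,2] "every" : (N\(N\PP))/N
      [2,3] "chased" : N
  [3,4] "read" : S\N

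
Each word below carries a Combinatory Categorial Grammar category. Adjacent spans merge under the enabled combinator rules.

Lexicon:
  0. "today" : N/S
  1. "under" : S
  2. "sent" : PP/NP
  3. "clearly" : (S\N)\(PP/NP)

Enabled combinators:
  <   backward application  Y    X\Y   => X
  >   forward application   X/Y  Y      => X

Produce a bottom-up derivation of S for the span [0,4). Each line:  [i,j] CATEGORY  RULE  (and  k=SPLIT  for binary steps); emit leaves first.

[0,1] N/S  lex  "today"
[1,2] S  lex  "under"
[0,2] N  >  k=1
[2,3] PP/NP  lex  "sent"
[3,4] (S\N)\(PP/NP)  lex  "clearly"
[2,4] S\N  <  k=3
[0,4] S  <  k=2

[0,4] S   <
  [0,2] N   >
    [0,1] "today" : N/S
    [1,2] "under" : S
  [2,4] S\N   <
    [2,3] "sent" : PP/NP
    [3,4] "clearly" : (S\N)\(PP/NP)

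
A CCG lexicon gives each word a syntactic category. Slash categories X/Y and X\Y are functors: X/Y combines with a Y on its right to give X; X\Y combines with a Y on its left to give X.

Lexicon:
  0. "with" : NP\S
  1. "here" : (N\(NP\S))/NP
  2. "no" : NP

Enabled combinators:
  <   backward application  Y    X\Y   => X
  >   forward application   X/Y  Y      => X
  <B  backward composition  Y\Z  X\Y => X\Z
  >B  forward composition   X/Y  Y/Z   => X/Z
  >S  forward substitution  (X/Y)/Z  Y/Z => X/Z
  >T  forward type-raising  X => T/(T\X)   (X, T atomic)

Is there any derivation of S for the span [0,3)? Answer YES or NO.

NP\S (N\(NP\S))/NP NP
CKY chart[0,3] = {N, N/(N\N), NP/(NP\N), PP/(PP\N), S/(S\N)}; S ∉ chart

NO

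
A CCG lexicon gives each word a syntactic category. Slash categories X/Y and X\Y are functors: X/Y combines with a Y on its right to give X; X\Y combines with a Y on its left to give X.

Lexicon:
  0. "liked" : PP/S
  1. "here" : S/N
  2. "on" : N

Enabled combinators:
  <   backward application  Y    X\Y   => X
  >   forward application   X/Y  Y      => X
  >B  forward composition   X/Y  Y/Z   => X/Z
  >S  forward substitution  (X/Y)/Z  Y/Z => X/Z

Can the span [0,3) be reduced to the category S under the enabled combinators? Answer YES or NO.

NO

PP/S S/N N
CKY chart[0,3] = {PP}; S ∉ chart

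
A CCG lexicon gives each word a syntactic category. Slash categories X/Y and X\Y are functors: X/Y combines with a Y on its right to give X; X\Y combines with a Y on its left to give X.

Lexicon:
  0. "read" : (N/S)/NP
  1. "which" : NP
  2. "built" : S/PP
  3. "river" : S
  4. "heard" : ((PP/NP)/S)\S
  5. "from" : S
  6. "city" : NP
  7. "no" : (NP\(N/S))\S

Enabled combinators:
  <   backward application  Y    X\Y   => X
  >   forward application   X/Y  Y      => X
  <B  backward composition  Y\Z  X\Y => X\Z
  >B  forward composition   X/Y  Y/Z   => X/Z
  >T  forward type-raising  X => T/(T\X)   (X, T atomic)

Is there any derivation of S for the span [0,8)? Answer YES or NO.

(N/S)/NP NP S/PP S ((PP/NP)/S)\S S NP (NP\(N/S))\S
CKY chart[0,8] = {N/(N\NP), NP, NP/(NP\NP), PP/(PP\NP), S/(S\NP)}; S ∉ chart

NO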